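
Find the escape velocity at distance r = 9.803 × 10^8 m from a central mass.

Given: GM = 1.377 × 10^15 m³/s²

Escape velocity comes from setting total energy to zero: ½v² − GM/r = 0 ⇒ v_esc = √(2GM / r).
v_esc = √(2 · 1.377e+15 / 9.803e+08) m/s ≈ 1676 m/s = 1.676 km/s.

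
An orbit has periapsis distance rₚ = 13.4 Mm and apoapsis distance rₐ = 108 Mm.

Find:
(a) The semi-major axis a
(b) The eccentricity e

Convert to SI: rₚ = 13.4 Mm = 1.34e+07 m; rₐ = 108 Mm = 1.08e+08 m.
(a) a = (rₚ + rₐ) / 2 = (1.34e+07 + 1.08e+08) / 2 ≈ 6.07e+07 m = 60.7 Mm.
(b) e = (rₐ − rₚ) / (rₐ + rₚ) = (1.08e+08 − 1.34e+07) / (1.08e+08 + 1.34e+07) ≈ 0.7792.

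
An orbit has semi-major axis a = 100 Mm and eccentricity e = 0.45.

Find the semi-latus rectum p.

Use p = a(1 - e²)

Convert to SI: a = 100 Mm = 1e+08 m.
p = a (1 − e²).
p = 1e+08 · (1 − (0.45)²) = 1e+08 · 0.7975 ≈ 7.975e+07 m = 79.75 Mm.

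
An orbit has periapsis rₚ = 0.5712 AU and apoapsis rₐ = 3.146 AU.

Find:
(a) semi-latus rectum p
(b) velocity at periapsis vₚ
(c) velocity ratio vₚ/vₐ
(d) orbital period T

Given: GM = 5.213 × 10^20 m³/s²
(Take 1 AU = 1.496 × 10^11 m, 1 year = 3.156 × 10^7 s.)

Convert to SI: rₚ = 0.5712 AU = 8.54515e+10 m; rₐ = 3.146 AU = 4.70642e+11 m.
(a) From a = (rₚ + rₐ)/2 = 2.78047e+11 m and e = (rₐ − rₚ)/(rₐ + rₚ) = 0.692672, p = a(1 − e²) = 2.78047e+11 · (1 − (0.692672)²) ≈ 1.446e+11 m
(b) With a = (rₚ + rₐ)/2 = 2.78047e+11 m, vₚ = √(GM (2/rₚ − 1/a)) = √(5.213e+20 · (2/8.54515e+10 − 1/2.78047e+11)) m/s ≈ 1.016e+05 m/s
(c) Conservation of angular momentum (rₚvₚ = rₐvₐ) gives vₚ/vₐ = rₐ/rₚ = 4.70642e+11/8.54515e+10 ≈ 5.508
(d) With a = (rₚ + rₐ)/2 = 2.78047e+11 m, T = 2π √(a³/GM) = 2π √((2.78047e+11)³/5.213e+20) s ≈ 4.035e+07 s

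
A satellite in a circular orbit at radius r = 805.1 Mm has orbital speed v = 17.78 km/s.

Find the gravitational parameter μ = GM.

Convert to SI: r = 805.1 Mm = 8.051e+08 m; v = 17.78 km/s = 17780 m/s.
For a circular orbit v² = GM/r, so GM = v² · r.
GM = (17780)² · 8.051e+08 m³/s² ≈ 2.545e+17 m³/s² = 2.545 × 10^17 m³/s².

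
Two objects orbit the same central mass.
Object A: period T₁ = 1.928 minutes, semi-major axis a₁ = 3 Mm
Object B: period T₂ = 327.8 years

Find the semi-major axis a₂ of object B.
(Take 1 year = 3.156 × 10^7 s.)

Convert to SI: T₁ = 1.928 minutes = 115.68 s; a₁ = 3 Mm = 3e+06 m; T₂ = 327.8 years = 1.03454e+10 s.
Kepler's third law: (T₁/T₂)² = (a₁/a₂)³ ⇒ a₂ = a₁ · (T₂/T₁)^(2/3).
T₂/T₁ = 1.03454e+10 / 115.68 = 8.94309e+07.
a₂ = 3e+06 · (8.94309e+07)^(2/3) m ≈ 5.999e+11 m = 599.9 Gm.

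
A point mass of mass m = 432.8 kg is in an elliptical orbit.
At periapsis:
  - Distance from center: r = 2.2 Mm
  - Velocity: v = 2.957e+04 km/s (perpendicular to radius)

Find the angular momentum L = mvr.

Convert to SI: r = 2.2 Mm = 2.2e+06 m; v = 2.957e+04 km/s = 2.957e+07 m/s.
Since v is perpendicular to r, L = m · v · r.
L = 432.8 · 2.957e+07 · 2.2e+06 kg·m²/s ≈ 2.816e+16 kg·m²/s.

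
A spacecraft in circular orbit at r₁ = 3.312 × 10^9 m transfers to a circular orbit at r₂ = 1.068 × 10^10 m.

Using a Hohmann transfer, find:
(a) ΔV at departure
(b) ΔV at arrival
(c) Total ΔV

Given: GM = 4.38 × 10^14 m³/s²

Transfer semi-major axis: a_t = (r₁ + r₂)/2 = (3.312e+09 + 1.068e+10)/2 = 6.996e+09 m.
Circular speeds: v₁ = √(GM/r₁) = 363.657 m/s, v₂ = √(GM/r₂) = 202.512 m/s.
Transfer speeds (vis-viva v² = GM(2/r − 1/a_t)): v₁ᵗ = 449.317 m/s, v₂ᵗ = 139.339 m/s.
(a) ΔV₁ = |v₁ᵗ − v₁| ≈ 85.66 m/s = 85.66 m/s.
(b) ΔV₂ = |v₂ − v₂ᵗ| ≈ 63.17 m/s = 63.17 m/s.
(c) ΔV_total = ΔV₁ + ΔV₂ ≈ 148.8 m/s = 148.8 m/s.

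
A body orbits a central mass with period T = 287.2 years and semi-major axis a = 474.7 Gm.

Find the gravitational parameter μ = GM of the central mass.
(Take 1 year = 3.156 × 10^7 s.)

Convert to SI: T = 287.2 years = 9.06403e+09 s; a = 474.7 Gm = 4.747e+11 m.
GM = 4π² · a³ / T².
GM = 4π² · (4.747e+11)³ / (9.06403e+09)² m³/s² ≈ 5.14e+16 m³/s² = 5.14 × 10^16 m³/s².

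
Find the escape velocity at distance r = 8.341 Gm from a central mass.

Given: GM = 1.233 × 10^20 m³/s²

Convert to SI: r = 8.341 Gm = 8.341e+09 m.
Escape velocity comes from setting total energy to zero: ½v² − GM/r = 0 ⇒ v_esc = √(2GM / r).
v_esc = √(2 · 1.233e+20 / 8.341e+09) m/s ≈ 1.719e+05 m/s = 171.9 km/s.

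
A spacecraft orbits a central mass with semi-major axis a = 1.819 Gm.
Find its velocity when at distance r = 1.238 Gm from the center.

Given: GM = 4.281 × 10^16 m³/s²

Convert to SI: a = 1.819 Gm = 1.819e+09 m; r = 1.238 Gm = 1.238e+09 m.
Vis-viva: v = √(GM · (2/r − 1/a)).
2/r − 1/a = 2/1.238e+09 − 1/1.819e+09 = 1.06576e-09 m⁻¹.
v = √(4.281e+16 · 1.06576e-09) m/s ≈ 6755 m/s = 6.755 km/s.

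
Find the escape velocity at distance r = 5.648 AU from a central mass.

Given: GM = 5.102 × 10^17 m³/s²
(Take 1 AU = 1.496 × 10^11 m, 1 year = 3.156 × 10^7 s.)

Convert to SI: r = 5.648 AU = 8.44941e+11 m.
Escape velocity comes from setting total energy to zero: ½v² − GM/r = 0 ⇒ v_esc = √(2GM / r).
v_esc = √(2 · 5.102e+17 / 8.44941e+11) m/s ≈ 1099 m/s = 0.2318 AU/year.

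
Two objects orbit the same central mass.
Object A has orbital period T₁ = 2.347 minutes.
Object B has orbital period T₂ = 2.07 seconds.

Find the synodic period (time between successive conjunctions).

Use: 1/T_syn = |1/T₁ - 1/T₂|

Convert to SI: T₁ = 2.347 minutes = 140.82 s.
T_syn = |T₁ · T₂ / (T₁ − T₂)|.
T_syn = |140.82 · 2.07 / (140.82 − 2.07)| s ≈ 2.101 s = 2.101 seconds.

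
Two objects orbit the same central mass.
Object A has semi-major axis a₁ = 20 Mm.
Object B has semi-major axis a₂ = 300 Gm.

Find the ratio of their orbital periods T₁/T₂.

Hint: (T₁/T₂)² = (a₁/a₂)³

Convert to SI: a₁ = 20 Mm = 2e+07 m; a₂ = 300 Gm = 3e+11 m.
From Kepler's third law, (T₁/T₂)² = (a₁/a₂)³, so T₁/T₂ = (a₁/a₂)^(3/2).
a₁/a₂ = 2e+07 / 3e+11 = 6.66667e-05.
T₁/T₂ = (6.66667e-05)^(3/2) ≈ 5.443e-07.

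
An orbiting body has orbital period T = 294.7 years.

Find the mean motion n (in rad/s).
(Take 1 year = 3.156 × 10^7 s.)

Convert to SI: T = 294.7 years = 9.30073e+09 s.
n = 2π / T.
n = 2π / 9.30073e+09 s ≈ 6.756e-10 rad/s.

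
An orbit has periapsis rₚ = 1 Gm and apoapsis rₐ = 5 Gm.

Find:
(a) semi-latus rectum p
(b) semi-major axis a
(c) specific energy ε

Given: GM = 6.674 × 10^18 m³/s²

Convert to SI: rₚ = 1 Gm = 1e+09 m; rₐ = 5 Gm = 5e+09 m.
(a) From a = (rₚ + rₐ)/2 = 3e+09 m and e = (rₐ − rₚ)/(rₐ + rₚ) = 0.666667, p = a(1 − e²) = 3e+09 · (1 − (0.666667)²) ≈ 1.667e+09 m
(b) a = (rₚ + rₐ)/2 = (1e+09 + 5e+09)/2 ≈ 3e+09 m
(c) With a = (rₚ + rₐ)/2 = 3e+09 m, ε = −GM/(2a) = −6.674e+18/(2 · 3e+09) J/kg ≈ -1.112e+09 J/kg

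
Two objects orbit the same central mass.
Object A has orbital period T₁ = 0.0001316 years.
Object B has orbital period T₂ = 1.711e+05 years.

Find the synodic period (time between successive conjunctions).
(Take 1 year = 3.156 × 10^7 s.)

Convert to SI: T₁ = 0.0001316 years = 4153.3 s; T₂ = 1.711e+05 years = 5.39992e+12 s.
T_syn = |T₁ · T₂ / (T₁ − T₂)|.
T_syn = |4153.3 · 5.39992e+12 / (4153.3 − 5.39992e+12)| s ≈ 4153 s = 0.0001316 years.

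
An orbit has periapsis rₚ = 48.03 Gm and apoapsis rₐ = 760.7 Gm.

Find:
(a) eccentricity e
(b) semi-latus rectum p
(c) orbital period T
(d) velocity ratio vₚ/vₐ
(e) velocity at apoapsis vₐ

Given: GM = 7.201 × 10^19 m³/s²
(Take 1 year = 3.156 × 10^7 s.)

Convert to SI: rₚ = 48.03 Gm = 4.803e+10 m; rₐ = 760.7 Gm = 7.607e+11 m.
(a) e = (rₐ − rₚ)/(rₐ + rₚ) = (7.607e+11 − 4.803e+10)/(7.607e+11 + 4.803e+10) ≈ 0.8812
(b) From a = (rₚ + rₐ)/2 = 4.04365e+11 m and e = (rₐ − rₚ)/(rₐ + rₚ) = 0.881221, p = a(1 − e²) = 4.04365e+11 · (1 − (0.881221)²) ≈ 9.036e+10 m
(c) With a = (rₚ + rₐ)/2 = 4.04365e+11 m, T = 2π √(a³/GM) = 2π √((4.04365e+11)³/7.201e+19) s ≈ 1.904e+08 s
(d) Conservation of angular momentum (rₚvₚ = rₐvₐ) gives vₚ/vₐ = rₐ/rₚ = 7.607e+11/4.803e+10 ≈ 15.84
(e) With a = (rₚ + rₐ)/2 = 4.04365e+11 m, vₐ = √(GM (2/rₐ − 1/a)) = √(7.201e+19 · (2/7.607e+11 − 1/4.04365e+11)) m/s ≈ 3353 m/s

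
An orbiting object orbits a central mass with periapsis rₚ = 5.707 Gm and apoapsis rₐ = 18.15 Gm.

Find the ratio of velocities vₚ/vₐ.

Convert to SI: rₚ = 5.707 Gm = 5.707e+09 m; rₐ = 18.15 Gm = 1.815e+10 m.
Conservation of angular momentum gives rₚvₚ = rₐvₐ, so vₚ/vₐ = rₐ/rₚ.
vₚ/vₐ = 1.815e+10 / 5.707e+09 ≈ 3.18.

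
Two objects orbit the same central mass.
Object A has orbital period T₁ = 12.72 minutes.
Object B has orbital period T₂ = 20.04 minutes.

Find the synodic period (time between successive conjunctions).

Convert to SI: T₁ = 12.72 minutes = 763.2 s; T₂ = 20.04 minutes = 1202.4 s.
T_syn = |T₁ · T₂ / (T₁ − T₂)|.
T_syn = |763.2 · 1202.4 / (763.2 − 1202.4)| s ≈ 2089 s = 34.82 minutes.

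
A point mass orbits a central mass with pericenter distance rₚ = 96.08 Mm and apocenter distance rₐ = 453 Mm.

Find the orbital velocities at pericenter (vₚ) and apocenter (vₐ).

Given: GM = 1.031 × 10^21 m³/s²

Convert to SI: rₚ = 96.08 Mm = 9.608e+07 m; rₐ = 453 Mm = 4.53e+08 m.
Use the vis-viva equation v² = GM(2/r − 1/a) with a = (rₚ + rₐ)/2 = (9.608e+07 + 4.53e+08)/2 = 2.7454e+08 m.
vₚ = √(GM · (2/rₚ − 1/a)) = √(1.031e+21 · (2/9.608e+07 − 1/2.7454e+08)) m/s ≈ 4.208e+06 m/s = 4208 km/s.
vₐ = √(GM · (2/rₐ − 1/a)) = √(1.031e+21 · (2/4.53e+08 − 1/2.7454e+08)) m/s ≈ 8.925e+05 m/s = 892.5 km/s.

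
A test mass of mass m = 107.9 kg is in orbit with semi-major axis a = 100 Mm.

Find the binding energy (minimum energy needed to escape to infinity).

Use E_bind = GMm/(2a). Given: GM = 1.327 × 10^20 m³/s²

Convert to SI: a = 100 Mm = 1e+08 m.
Total orbital energy is E = −GMm/(2a); binding energy is E_bind = −E = GMm/(2a).
E_bind = 1.327e+20 · 107.9 / (2 · 1e+08) J ≈ 7.159e+13 J = 71.59 TJ.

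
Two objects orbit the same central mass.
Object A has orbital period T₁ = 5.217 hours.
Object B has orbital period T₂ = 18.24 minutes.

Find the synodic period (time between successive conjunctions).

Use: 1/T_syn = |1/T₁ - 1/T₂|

Convert to SI: T₁ = 5.217 hours = 18781.2 s; T₂ = 18.24 minutes = 1094.4 s.
T_syn = |T₁ · T₂ / (T₁ − T₂)|.
T_syn = |18781.2 · 1094.4 / (18781.2 − 1094.4)| s ≈ 1162 s = 19.37 minutes.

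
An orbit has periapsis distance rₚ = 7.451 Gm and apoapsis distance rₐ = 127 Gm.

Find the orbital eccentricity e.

Convert to SI: rₚ = 7.451 Gm = 7.451e+09 m; rₐ = 127 Gm = 1.27e+11 m.
e = (rₐ − rₚ) / (rₐ + rₚ).
e = (1.27e+11 − 7.451e+09) / (1.27e+11 + 7.451e+09) = 1.19549e+11 / 1.34451e+11 ≈ 0.8892.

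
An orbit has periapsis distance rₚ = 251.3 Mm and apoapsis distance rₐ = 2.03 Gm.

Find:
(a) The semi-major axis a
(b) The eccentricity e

Convert to SI: rₚ = 251.3 Mm = 2.513e+08 m; rₐ = 2.03 Gm = 2.03e+09 m.
(a) a = (rₚ + rₐ) / 2 = (2.513e+08 + 2.03e+09) / 2 ≈ 1.141e+09 m = 1.141 Gm.
(b) e = (rₐ − rₚ) / (rₐ + rₚ) = (2.03e+09 − 2.513e+08) / (2.03e+09 + 2.513e+08) ≈ 0.7797.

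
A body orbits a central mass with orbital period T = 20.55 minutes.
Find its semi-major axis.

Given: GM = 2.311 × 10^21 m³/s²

Convert to SI: T = 20.55 minutes = 1233 s.
Invert Kepler's third law: a = (GM · T² / (4π²))^(1/3).
Substituting T = 1233 s and GM = 2.311e+21 m³/s²:
a = (2.311e+21 · (1233)² / (4π²))^(1/3) m
a ≈ 4.465e+08 m = 446.5 Mm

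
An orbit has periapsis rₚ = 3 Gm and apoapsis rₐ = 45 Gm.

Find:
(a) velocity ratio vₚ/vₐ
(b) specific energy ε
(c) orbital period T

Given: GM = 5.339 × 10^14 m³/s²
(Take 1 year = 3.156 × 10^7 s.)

Convert to SI: rₚ = 3 Gm = 3e+09 m; rₐ = 45 Gm = 4.5e+10 m.
(a) Conservation of angular momentum (rₚvₚ = rₐvₐ) gives vₚ/vₐ = rₐ/rₚ = 4.5e+10/3e+09 ≈ 15
(b) With a = (rₚ + rₐ)/2 = 2.4e+10 m, ε = −GM/(2a) = −5.339e+14/(2 · 2.4e+10) J/kg ≈ -1.112e+04 J/kg
(c) With a = (rₚ + rₐ)/2 = 2.4e+10 m, T = 2π √(a³/GM) = 2π √((2.4e+10)³/5.339e+14) s ≈ 1.011e+09 s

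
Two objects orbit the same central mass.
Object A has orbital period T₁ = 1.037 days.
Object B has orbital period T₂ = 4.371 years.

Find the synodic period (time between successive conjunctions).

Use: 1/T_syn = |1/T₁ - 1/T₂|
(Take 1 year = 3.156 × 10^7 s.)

Convert to SI: T₁ = 1.037 days = 89596.8 s; T₂ = 4.371 years = 1.37949e+08 s.
T_syn = |T₁ · T₂ / (T₁ − T₂)|.
T_syn = |89596.8 · 1.37949e+08 / (89596.8 − 1.37949e+08)| s ≈ 8.966e+04 s = 1.038 days.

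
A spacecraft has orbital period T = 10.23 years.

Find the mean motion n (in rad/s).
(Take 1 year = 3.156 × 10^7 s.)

Convert to SI: T = 10.23 years = 3.22859e+08 s.
n = 2π / T.
n = 2π / 3.22859e+08 s ≈ 1.946e-08 rad/s.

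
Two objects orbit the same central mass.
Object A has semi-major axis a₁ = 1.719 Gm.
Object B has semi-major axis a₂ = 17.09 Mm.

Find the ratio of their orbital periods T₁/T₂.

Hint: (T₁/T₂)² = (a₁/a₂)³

Convert to SI: a₁ = 1.719 Gm = 1.719e+09 m; a₂ = 17.09 Mm = 1.709e+07 m.
From Kepler's third law, (T₁/T₂)² = (a₁/a₂)³, so T₁/T₂ = (a₁/a₂)^(3/2).
a₁/a₂ = 1.719e+09 / 1.709e+07 = 100.585.
T₁/T₂ = (100.585)^(3/2) ≈ 1009.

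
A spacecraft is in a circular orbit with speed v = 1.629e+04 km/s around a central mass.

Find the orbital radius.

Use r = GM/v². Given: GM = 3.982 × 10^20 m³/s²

Convert to SI: v = 1.629e+04 km/s = 1.629e+07 m/s.
For a circular orbit, v² = GM / r, so r = GM / v².
r = 3.982e+20 / (1.629e+07)² m ≈ 1.501e+06 m = 1.501 Mm.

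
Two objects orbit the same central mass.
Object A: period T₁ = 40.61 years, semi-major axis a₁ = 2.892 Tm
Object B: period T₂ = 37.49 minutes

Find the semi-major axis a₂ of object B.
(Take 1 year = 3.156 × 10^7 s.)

Convert to SI: T₁ = 40.61 years = 1.28165e+09 s; a₁ = 2.892 Tm = 2.892e+12 m; T₂ = 37.49 minutes = 2249.4 s.
Kepler's third law: (T₁/T₂)² = (a₁/a₂)³ ⇒ a₂ = a₁ · (T₂/T₁)^(2/3).
T₂/T₁ = 2249.4 / 1.28165e+09 = 1.75508e-06.
a₂ = 2.892e+12 · (1.75508e-06)^(2/3) m ≈ 4.208e+08 m = 420.8 Mm.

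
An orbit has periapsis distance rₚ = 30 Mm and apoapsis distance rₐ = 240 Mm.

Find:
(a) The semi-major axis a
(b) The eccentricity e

Convert to SI: rₚ = 30 Mm = 3e+07 m; rₐ = 240 Mm = 2.4e+08 m.
(a) a = (rₚ + rₐ) / 2 = (3e+07 + 2.4e+08) / 2 ≈ 1.35e+08 m = 135 Mm.
(b) e = (rₐ − rₚ) / (rₐ + rₚ) = (2.4e+08 − 3e+07) / (2.4e+08 + 3e+07) ≈ 0.7778.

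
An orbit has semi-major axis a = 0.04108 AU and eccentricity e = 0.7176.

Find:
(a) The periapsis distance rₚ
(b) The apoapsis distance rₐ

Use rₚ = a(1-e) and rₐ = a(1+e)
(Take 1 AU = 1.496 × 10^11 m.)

Convert to SI: a = 0.04108 AU = 6.14557e+09 m.
(a) rₚ = a(1 − e) = 6.14557e+09 · (1 − 0.7176) = 6.14557e+09 · 0.2824 ≈ 1.736e+09 m = 0.0116 AU.
(b) rₐ = a(1 + e) = 6.14557e+09 · (1 + 0.7176) = 6.14557e+09 · 1.7176 ≈ 1.056e+10 m = 0.07056 AU.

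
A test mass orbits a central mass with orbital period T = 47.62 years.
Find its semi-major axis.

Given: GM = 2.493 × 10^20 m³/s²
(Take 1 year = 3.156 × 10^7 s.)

Convert to SI: T = 47.62 years = 1.50289e+09 s.
Invert Kepler's third law: a = (GM · T² / (4π²))^(1/3).
Substituting T = 1.50289e+09 s and GM = 2.493e+20 m³/s²:
a = (2.493e+20 · (1.50289e+09)² / (4π²))^(1/3) m
a ≈ 2.425e+12 m = 2.425 Tm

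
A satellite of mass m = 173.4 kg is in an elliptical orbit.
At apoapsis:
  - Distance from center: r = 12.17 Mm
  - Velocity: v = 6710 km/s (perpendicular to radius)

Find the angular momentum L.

Convert to SI: r = 12.17 Mm = 1.217e+07 m; v = 6710 km/s = 6.71e+06 m/s.
Since v is perpendicular to r, L = m · v · r.
L = 173.4 · 6.71e+06 · 1.217e+07 kg·m²/s ≈ 1.416e+16 kg·m²/s.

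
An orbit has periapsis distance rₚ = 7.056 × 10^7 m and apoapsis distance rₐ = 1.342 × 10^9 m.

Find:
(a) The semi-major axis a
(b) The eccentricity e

(a) a = (rₚ + rₐ) / 2 = (7.056e+07 + 1.342e+09) / 2 ≈ 7.063e+08 m = 7.063 × 10^8 m.
(b) e = (rₐ − rₚ) / (rₐ + rₚ) = (1.342e+09 − 7.056e+07) / (1.342e+09 + 7.056e+07) ≈ 0.9001.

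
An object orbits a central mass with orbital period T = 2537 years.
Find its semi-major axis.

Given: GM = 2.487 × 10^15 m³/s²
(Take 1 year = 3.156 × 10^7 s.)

Convert to SI: T = 2537 years = 8.00677e+10 s.
Invert Kepler's third law: a = (GM · T² / (4π²))^(1/3).
Substituting T = 8.00677e+10 s and GM = 2.487e+15 m³/s²:
a = (2.487e+15 · (8.00677e+10)² / (4π²))^(1/3) m
a ≈ 7.392e+11 m = 739.2 Gm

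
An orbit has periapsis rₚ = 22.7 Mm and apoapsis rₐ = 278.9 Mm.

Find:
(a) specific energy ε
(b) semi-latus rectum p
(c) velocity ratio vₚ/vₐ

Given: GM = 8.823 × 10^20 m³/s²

Convert to SI: rₚ = 22.7 Mm = 2.27e+07 m; rₐ = 278.9 Mm = 2.789e+08 m.
(a) With a = (rₚ + rₐ)/2 = 1.508e+08 m, ε = −GM/(2a) = −8.823e+20/(2 · 1.508e+08) J/kg ≈ -2.925e+12 J/kg
(b) From a = (rₚ + rₐ)/2 = 1.508e+08 m and e = (rₐ − rₚ)/(rₐ + rₚ) = 0.849469, p = a(1 − e²) = 1.508e+08 · (1 − (0.849469)²) ≈ 4.198e+07 m
(c) Conservation of angular momentum (rₚvₚ = rₐvₐ) gives vₚ/vₐ = rₐ/rₚ = 2.789e+08/2.27e+07 ≈ 12.29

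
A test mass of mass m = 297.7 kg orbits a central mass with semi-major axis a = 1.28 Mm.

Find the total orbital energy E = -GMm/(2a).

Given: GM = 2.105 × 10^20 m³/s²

Convert to SI: a = 1.28 Mm = 1.28e+06 m.
E = −GMm / (2a).
E = −2.105e+20 · 297.7 / (2 · 1.28e+06) J ≈ -2.448e+16 J = -24.48 PJ.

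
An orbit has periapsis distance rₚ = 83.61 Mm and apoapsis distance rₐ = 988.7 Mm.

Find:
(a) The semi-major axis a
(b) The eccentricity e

Convert to SI: rₚ = 83.61 Mm = 8.361e+07 m; rₐ = 988.7 Mm = 9.887e+08 m.
(a) a = (rₚ + rₐ) / 2 = (8.361e+07 + 9.887e+08) / 2 ≈ 5.362e+08 m = 536.2 Mm.
(b) e = (rₐ − rₚ) / (rₐ + rₚ) = (9.887e+08 − 8.361e+07) / (9.887e+08 + 8.361e+07) ≈ 0.8441.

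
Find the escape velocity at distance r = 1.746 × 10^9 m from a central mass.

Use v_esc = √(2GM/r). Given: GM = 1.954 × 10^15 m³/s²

Escape velocity comes from setting total energy to zero: ½v² − GM/r = 0 ⇒ v_esc = √(2GM / r).
v_esc = √(2 · 1.954e+15 / 1.746e+09) m/s ≈ 1496 m/s = 1.496 km/s.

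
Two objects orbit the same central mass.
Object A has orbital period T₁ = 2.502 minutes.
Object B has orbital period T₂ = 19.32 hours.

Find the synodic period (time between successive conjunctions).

Convert to SI: T₁ = 2.502 minutes = 150.12 s; T₂ = 19.32 hours = 69552 s.
T_syn = |T₁ · T₂ / (T₁ − T₂)|.
T_syn = |150.12 · 69552 / (150.12 − 69552)| s ≈ 150.4 s = 2.507 minutes.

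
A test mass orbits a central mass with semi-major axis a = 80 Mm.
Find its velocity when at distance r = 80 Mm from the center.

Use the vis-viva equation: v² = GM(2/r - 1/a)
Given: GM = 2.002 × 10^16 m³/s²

Convert to SI: a = 80 Mm = 8e+07 m; r = 80 Mm = 8e+07 m.
Vis-viva: v = √(GM · (2/r − 1/a)).
2/r − 1/a = 2/8e+07 − 1/8e+07 = 1.25e-08 m⁻¹.
v = √(2.002e+16 · 1.25e-08) m/s ≈ 1.582e+04 m/s = 15.82 km/s.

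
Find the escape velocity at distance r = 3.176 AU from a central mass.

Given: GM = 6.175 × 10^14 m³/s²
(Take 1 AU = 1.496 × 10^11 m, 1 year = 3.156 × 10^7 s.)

Convert to SI: r = 3.176 AU = 4.7513e+11 m.
Escape velocity comes from setting total energy to zero: ½v² − GM/r = 0 ⇒ v_esc = √(2GM / r).
v_esc = √(2 · 6.175e+14 / 4.7513e+11) m/s ≈ 50.98 m/s = 0.01076 AU/year.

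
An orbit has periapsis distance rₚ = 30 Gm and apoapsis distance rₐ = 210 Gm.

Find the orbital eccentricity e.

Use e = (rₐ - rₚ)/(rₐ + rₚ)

Convert to SI: rₚ = 30 Gm = 3e+10 m; rₐ = 210 Gm = 2.1e+11 m.
e = (rₐ − rₚ) / (rₐ + rₚ).
e = (2.1e+11 − 3e+10) / (2.1e+11 + 3e+10) = 1.8e+11 / 2.4e+11 ≈ 0.75.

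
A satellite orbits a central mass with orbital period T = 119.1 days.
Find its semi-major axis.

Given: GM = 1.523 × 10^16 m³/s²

Convert to SI: T = 119.1 days = 1.02902e+07 s.
Invert Kepler's third law: a = (GM · T² / (4π²))^(1/3).
Substituting T = 1.02902e+07 s and GM = 1.523e+16 m³/s²:
a = (1.523e+16 · (1.02902e+07)² / (4π²))^(1/3) m
a ≈ 3.444e+09 m = 3.444 Gm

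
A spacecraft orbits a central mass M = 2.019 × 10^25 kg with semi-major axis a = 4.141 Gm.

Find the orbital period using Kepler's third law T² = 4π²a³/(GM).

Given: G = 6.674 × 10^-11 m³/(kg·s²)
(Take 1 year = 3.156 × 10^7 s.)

Convert to SI: a = 4.141 Gm = 4.141e+09 m.
GM = G · M = 6.674e-11 · 2.019e+25 = 1.34748e+15 m³/s².
Kepler's third law: T = 2π √(a³ / GM).
Substituting a = 4.141e+09 m and GM = 1.34748e+15 m³/s²:
T = 2π √((4.141e+09)³ / 1.34748e+15) s
T ≈ 4.561e+07 s = 1.445 years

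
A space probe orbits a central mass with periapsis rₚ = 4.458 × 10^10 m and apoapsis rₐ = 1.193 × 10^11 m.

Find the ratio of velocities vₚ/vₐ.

Conservation of angular momentum gives rₚvₚ = rₐvₐ, so vₚ/vₐ = rₐ/rₚ.
vₚ/vₐ = 1.193e+11 / 4.458e+10 ≈ 2.676.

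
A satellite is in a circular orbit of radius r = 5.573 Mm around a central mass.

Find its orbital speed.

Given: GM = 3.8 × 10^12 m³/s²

Convert to SI: r = 5.573 Mm = 5.573e+06 m.
For a circular orbit, gravity supplies the centripetal force, so v = √(GM / r).
v = √(3.8e+12 / 5.573e+06) m/s ≈ 825.7 m/s = 825.7 m/s.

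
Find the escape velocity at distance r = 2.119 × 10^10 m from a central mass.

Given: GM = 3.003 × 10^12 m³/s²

Escape velocity comes from setting total energy to zero: ½v² − GM/r = 0 ⇒ v_esc = √(2GM / r).
v_esc = √(2 · 3.003e+12 / 2.119e+10) m/s ≈ 16.84 m/s = 16.84 m/s.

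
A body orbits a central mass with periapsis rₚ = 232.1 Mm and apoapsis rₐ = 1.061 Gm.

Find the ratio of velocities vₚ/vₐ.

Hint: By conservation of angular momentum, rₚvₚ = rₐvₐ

Convert to SI: rₚ = 232.1 Mm = 2.321e+08 m; rₐ = 1.061 Gm = 1.061e+09 m.
Conservation of angular momentum gives rₚvₚ = rₐvₐ, so vₚ/vₐ = rₐ/rₚ.
vₚ/vₐ = 1.061e+09 / 2.321e+08 ≈ 4.571.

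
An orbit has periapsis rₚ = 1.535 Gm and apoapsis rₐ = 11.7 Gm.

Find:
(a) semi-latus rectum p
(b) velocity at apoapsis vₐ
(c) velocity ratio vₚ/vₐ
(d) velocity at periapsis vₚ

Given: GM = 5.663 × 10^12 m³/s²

Convert to SI: rₚ = 1.535 Gm = 1.535e+09 m; rₐ = 11.7 Gm = 1.17e+10 m.
(a) From a = (rₚ + rₐ)/2 = 6.6175e+09 m and e = (rₐ − rₚ)/(rₐ + rₚ) = 0.768039, p = a(1 − e²) = 6.6175e+09 · (1 − (0.768039)²) ≈ 2.714e+09 m
(b) With a = (rₚ + rₐ)/2 = 6.6175e+09 m, vₐ = √(GM (2/rₐ − 1/a)) = √(5.663e+12 · (2/1.17e+10 − 1/6.6175e+09)) m/s ≈ 10.6 m/s
(c) Conservation of angular momentum (rₚvₚ = rₐvₐ) gives vₚ/vₐ = rₐ/rₚ = 1.17e+10/1.535e+09 ≈ 7.622
(d) With a = (rₚ + rₐ)/2 = 6.6175e+09 m, vₚ = √(GM (2/rₚ − 1/a)) = √(5.663e+12 · (2/1.535e+09 − 1/6.6175e+09)) m/s ≈ 80.76 m/s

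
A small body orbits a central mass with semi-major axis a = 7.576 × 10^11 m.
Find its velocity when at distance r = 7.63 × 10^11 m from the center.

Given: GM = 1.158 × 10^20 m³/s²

Vis-viva: v = √(GM · (2/r − 1/a)).
2/r − 1/a = 2/7.63e+11 − 1/7.576e+11 = 1.30127e-12 m⁻¹.
v = √(1.158e+20 · 1.30127e-12) m/s ≈ 1.228e+04 m/s = 12.28 km/s.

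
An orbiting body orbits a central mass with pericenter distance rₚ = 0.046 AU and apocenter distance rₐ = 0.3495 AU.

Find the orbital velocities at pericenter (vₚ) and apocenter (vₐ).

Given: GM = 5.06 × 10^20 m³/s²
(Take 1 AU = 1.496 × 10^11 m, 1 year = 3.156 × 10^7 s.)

Convert to SI: rₚ = 0.046 AU = 6.8816e+09 m; rₐ = 0.3495 AU = 5.22852e+10 m.
Use the vis-viva equation v² = GM(2/r − 1/a) with a = (rₚ + rₐ)/2 = (6.8816e+09 + 5.22852e+10)/2 = 2.95834e+10 m.
vₚ = √(GM · (2/rₚ − 1/a)) = √(5.06e+20 · (2/6.8816e+09 − 1/2.95834e+10)) m/s ≈ 3.605e+05 m/s = 76.05 AU/year.
vₐ = √(GM · (2/rₐ − 1/a)) = √(5.06e+20 · (2/5.22852e+10 − 1/2.95834e+10)) m/s ≈ 4.745e+04 m/s = 10.01 AU/year.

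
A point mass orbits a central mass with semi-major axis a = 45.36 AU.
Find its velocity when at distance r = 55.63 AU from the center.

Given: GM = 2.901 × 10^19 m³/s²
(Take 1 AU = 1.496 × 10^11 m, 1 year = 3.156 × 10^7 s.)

Convert to SI: a = 45.36 AU = 6.78586e+12 m; r = 55.63 AU = 8.32225e+12 m.
Vis-viva: v = √(GM · (2/r − 1/a)).
2/r − 1/a = 2/8.32225e+12 − 1/6.78586e+12 = 9.29543e-14 m⁻¹.
v = √(2.901e+19 · 9.29543e-14) m/s ≈ 1642 m/s = 0.3464 AU/year.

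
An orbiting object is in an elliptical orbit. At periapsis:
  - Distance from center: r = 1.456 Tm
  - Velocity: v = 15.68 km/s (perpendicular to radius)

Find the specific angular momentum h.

Convert to SI: r = 1.456 Tm = 1.456e+12 m; v = 15.68 km/s = 15680 m/s.
With v perpendicular to r, h = r · v.
h = 1.456e+12 · 15680 m²/s ≈ 2.283e+16 m²/s.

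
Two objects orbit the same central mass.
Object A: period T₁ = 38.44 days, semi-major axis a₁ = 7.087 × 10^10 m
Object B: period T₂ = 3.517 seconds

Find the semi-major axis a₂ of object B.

Convert to SI: T₁ = 38.44 days = 3.32122e+06 s.
Kepler's third law: (T₁/T₂)² = (a₁/a₂)³ ⇒ a₂ = a₁ · (T₂/T₁)^(2/3).
T₂/T₁ = 3.517 / 3.32122e+06 = 1.05895e-06.
a₂ = 7.087e+10 · (1.05895e-06)^(2/3) m ≈ 7.363e+06 m = 7.363 × 10^6 m.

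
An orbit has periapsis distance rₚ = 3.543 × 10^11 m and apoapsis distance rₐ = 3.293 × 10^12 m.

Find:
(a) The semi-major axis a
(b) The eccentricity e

(a) a = (rₚ + rₐ) / 2 = (3.543e+11 + 3.293e+12) / 2 ≈ 1.824e+12 m = 1.824 × 10^12 m.
(b) e = (rₐ − rₚ) / (rₐ + rₚ) = (3.293e+12 − 3.543e+11) / (3.293e+12 + 3.543e+11) ≈ 0.8057.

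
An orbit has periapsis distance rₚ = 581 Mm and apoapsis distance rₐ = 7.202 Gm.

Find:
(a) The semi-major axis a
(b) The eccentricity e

Convert to SI: rₚ = 581 Mm = 5.81e+08 m; rₐ = 7.202 Gm = 7.202e+09 m.
(a) a = (rₚ + rₐ) / 2 = (5.81e+08 + 7.202e+09) / 2 ≈ 3.892e+09 m = 3.892 Gm.
(b) e = (rₐ − rₚ) / (rₐ + rₚ) = (7.202e+09 − 5.81e+08) / (7.202e+09 + 5.81e+08) ≈ 0.8507.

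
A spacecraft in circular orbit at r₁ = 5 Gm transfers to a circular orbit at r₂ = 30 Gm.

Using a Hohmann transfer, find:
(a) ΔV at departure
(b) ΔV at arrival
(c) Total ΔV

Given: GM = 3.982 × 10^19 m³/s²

Convert to SI: r₁ = 5 Gm = 5e+09 m; r₂ = 30 Gm = 3e+10 m.
Transfer semi-major axis: a_t = (r₁ + r₂)/2 = (5e+09 + 3e+10)/2 = 1.75e+10 m.
Circular speeds: v₁ = √(GM/r₁) = 89241.2 m/s, v₂ = √(GM/r₂) = 36432.6 m/s.
Transfer speeds (vis-viva v² = GM(2/r − 1/a_t)): v₁ᵗ = 116844 m/s, v₂ᵗ = 19474 m/s.
(a) ΔV₁ = |v₁ᵗ − v₁| ≈ 2.76e+04 m/s = 27.6 km/s.
(b) ΔV₂ = |v₂ − v₂ᵗ| ≈ 1.696e+04 m/s = 16.96 km/s.
(c) ΔV_total = ΔV₁ + ΔV₂ ≈ 4.456e+04 m/s = 44.56 km/s.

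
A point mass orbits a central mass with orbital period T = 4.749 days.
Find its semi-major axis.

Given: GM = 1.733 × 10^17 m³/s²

Convert to SI: T = 4.749 days = 410314 s.
Invert Kepler's third law: a = (GM · T² / (4π²))^(1/3).
Substituting T = 410314 s and GM = 1.733e+17 m³/s²:
a = (1.733e+17 · (410314)² / (4π²))^(1/3) m
a ≈ 9.041e+08 m = 9.041 × 10^8 m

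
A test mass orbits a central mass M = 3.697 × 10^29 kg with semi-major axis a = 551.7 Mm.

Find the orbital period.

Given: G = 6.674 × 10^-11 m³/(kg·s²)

Convert to SI: a = 551.7 Mm = 5.517e+08 m.
GM = G · M = 6.674e-11 · 3.697e+29 = 2.46738e+19 m³/s².
Kepler's third law: T = 2π √(a³ / GM).
Substituting a = 5.517e+08 m and GM = 2.46738e+19 m³/s²:
T = 2π √((5.517e+08)³ / 2.46738e+19) s
T ≈ 1.639e+04 s = 4.553 hours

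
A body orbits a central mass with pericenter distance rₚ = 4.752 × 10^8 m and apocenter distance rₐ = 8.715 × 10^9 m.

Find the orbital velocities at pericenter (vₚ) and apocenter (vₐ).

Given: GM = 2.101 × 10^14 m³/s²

Use the vis-viva equation v² = GM(2/r − 1/a) with a = (rₚ + rₐ)/2 = (4.752e+08 + 8.715e+09)/2 = 4.5951e+09 m.
vₚ = √(GM · (2/rₚ − 1/a)) = √(2.101e+14 · (2/4.752e+08 − 1/4.5951e+09)) m/s ≈ 915.7 m/s = 915.7 m/s.
vₐ = √(GM · (2/rₐ − 1/a)) = √(2.101e+14 · (2/8.715e+09 − 1/4.5951e+09)) m/s ≈ 49.93 m/s = 49.93 m/s.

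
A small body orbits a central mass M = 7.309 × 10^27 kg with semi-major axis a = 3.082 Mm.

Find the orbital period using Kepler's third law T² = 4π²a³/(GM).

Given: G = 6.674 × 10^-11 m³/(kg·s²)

Convert to SI: a = 3.082 Mm = 3.082e+06 m.
GM = G · M = 6.674e-11 · 7.309e+27 = 4.87803e+17 m³/s².
Kepler's third law: T = 2π √(a³ / GM).
Substituting a = 3.082e+06 m and GM = 4.87803e+17 m³/s²:
T = 2π √((3.082e+06)³ / 4.87803e+17) s
T ≈ 48.68 s = 48.68 seconds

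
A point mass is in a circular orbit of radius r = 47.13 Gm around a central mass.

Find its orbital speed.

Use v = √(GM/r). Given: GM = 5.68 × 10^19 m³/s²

Convert to SI: r = 47.13 Gm = 4.713e+10 m.
For a circular orbit, gravity supplies the centripetal force, so v = √(GM / r).
v = √(5.68e+19 / 4.713e+10) m/s ≈ 3.472e+04 m/s = 34.72 km/s.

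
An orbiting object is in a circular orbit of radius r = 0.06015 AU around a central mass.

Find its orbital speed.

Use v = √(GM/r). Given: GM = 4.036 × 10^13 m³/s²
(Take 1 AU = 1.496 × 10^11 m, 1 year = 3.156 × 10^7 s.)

Convert to SI: r = 0.06015 AU = 8.99844e+09 m.
For a circular orbit, gravity supplies the centripetal force, so v = √(GM / r).
v = √(4.036e+13 / 8.99844e+09) m/s ≈ 66.97 m/s = 0.01413 AU/year.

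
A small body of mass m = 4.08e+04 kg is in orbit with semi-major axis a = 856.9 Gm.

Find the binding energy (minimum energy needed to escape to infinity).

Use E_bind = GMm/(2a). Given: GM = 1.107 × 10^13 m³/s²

Convert to SI: a = 856.9 Gm = 8.569e+11 m.
Total orbital energy is E = −GMm/(2a); binding energy is E_bind = −E = GMm/(2a).
E_bind = 1.107e+13 · 4.08e+04 / (2 · 8.569e+11) J ≈ 2.635e+05 J = 263.5 kJ.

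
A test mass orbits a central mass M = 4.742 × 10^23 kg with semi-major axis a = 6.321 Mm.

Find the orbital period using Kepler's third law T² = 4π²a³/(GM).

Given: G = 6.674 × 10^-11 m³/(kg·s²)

Convert to SI: a = 6.321 Mm = 6.321e+06 m.
GM = G · M = 6.674e-11 · 4.742e+23 = 3.16481e+13 m³/s².
Kepler's third law: T = 2π √(a³ / GM).
Substituting a = 6.321e+06 m and GM = 3.16481e+13 m³/s²:
T = 2π √((6.321e+06)³ / 3.16481e+13) s
T ≈ 1.775e+04 s = 4.93 hours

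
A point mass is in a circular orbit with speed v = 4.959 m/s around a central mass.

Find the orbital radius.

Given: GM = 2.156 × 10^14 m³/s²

For a circular orbit, v² = GM / r, so r = GM / v².
r = 2.156e+14 / (4.959)² m ≈ 8.767e+12 m = 8.767 × 10^12 m.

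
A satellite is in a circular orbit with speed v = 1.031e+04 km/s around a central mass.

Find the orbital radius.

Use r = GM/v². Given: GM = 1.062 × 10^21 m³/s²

Convert to SI: v = 1.031e+04 km/s = 1.031e+07 m/s.
For a circular orbit, v² = GM / r, so r = GM / v².
r = 1.062e+21 / (1.031e+07)² m ≈ 9.991e+06 m = 9.991 Mm.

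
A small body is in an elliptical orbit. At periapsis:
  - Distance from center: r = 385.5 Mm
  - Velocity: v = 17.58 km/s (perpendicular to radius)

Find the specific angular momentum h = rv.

Convert to SI: r = 385.5 Mm = 3.855e+08 m; v = 17.58 km/s = 17580 m/s.
With v perpendicular to r, h = r · v.
h = 3.855e+08 · 17580 m²/s ≈ 6.777e+12 m²/s.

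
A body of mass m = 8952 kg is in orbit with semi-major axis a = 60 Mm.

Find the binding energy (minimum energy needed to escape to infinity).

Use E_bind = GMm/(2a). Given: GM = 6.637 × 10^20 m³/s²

Convert to SI: a = 60 Mm = 6e+07 m.
Total orbital energy is E = −GMm/(2a); binding energy is E_bind = −E = GMm/(2a).
E_bind = 6.637e+20 · 8952 / (2 · 6e+07) J ≈ 4.951e+16 J = 49.51 PJ.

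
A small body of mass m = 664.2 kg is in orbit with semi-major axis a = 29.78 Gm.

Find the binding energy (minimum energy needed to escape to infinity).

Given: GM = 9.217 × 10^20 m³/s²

Convert to SI: a = 29.78 Gm = 2.978e+10 m.
Total orbital energy is E = −GMm/(2a); binding energy is E_bind = −E = GMm/(2a).
E_bind = 9.217e+20 · 664.2 / (2 · 2.978e+10) J ≈ 1.028e+13 J = 10.28 TJ.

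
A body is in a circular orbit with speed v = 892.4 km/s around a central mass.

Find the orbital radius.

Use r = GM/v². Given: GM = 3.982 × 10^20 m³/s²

Convert to SI: v = 892.4 km/s = 892400 m/s.
For a circular orbit, v² = GM / r, so r = GM / v².
r = 3.982e+20 / (892400)² m ≈ 5e+08 m = 500 Mm.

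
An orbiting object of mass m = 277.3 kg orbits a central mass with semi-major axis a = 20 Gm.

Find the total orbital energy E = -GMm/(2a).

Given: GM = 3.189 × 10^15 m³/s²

Convert to SI: a = 20 Gm = 2e+10 m.
E = −GMm / (2a).
E = −3.189e+15 · 277.3 / (2 · 2e+10) J ≈ -2.211e+07 J = -22.11 MJ.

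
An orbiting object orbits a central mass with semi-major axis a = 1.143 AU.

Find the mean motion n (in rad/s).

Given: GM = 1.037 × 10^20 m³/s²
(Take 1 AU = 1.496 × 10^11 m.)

Convert to SI: a = 1.143 AU = 1.70993e+11 m.
n = √(GM / a³).
n = √(1.037e+20 / (1.70993e+11)³) rad/s ≈ 1.44e-07 rad/s.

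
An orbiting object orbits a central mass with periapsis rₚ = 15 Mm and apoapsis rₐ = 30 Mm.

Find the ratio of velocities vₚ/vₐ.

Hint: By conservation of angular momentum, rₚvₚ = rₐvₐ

Convert to SI: rₚ = 15 Mm = 1.5e+07 m; rₐ = 30 Mm = 3e+07 m.
Conservation of angular momentum gives rₚvₚ = rₐvₐ, so vₚ/vₐ = rₐ/rₚ.
vₚ/vₐ = 3e+07 / 1.5e+07 ≈ 2.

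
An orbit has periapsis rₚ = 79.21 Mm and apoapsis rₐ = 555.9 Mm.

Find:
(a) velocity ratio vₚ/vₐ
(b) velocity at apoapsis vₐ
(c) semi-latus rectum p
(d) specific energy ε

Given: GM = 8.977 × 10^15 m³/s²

Convert to SI: rₚ = 79.21 Mm = 7.921e+07 m; rₐ = 555.9 Mm = 5.559e+08 m.
(a) Conservation of angular momentum (rₚvₚ = rₐvₐ) gives vₚ/vₐ = rₐ/rₚ = 5.559e+08/7.921e+07 ≈ 7.018
(b) With a = (rₚ + rₐ)/2 = 3.17555e+08 m, vₐ = √(GM (2/rₐ − 1/a)) = √(8.977e+15 · (2/5.559e+08 − 1/3.17555e+08)) m/s ≈ 2007 m/s
(c) From a = (rₚ + rₐ)/2 = 3.17555e+08 m and e = (rₐ − rₚ)/(rₐ + rₚ) = 0.750563, p = a(1 − e²) = 3.17555e+08 · (1 − (0.750563)²) ≈ 1.387e+08 m
(d) With a = (rₚ + rₐ)/2 = 3.17555e+08 m, ε = −GM/(2a) = −8.977e+15/(2 · 3.17555e+08) J/kg ≈ -1.413e+07 J/kg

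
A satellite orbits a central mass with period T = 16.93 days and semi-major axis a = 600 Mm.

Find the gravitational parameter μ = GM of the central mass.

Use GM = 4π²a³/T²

Convert to SI: T = 16.93 days = 1.46275e+06 s; a = 600 Mm = 6e+08 m.
GM = 4π² · a³ / T².
GM = 4π² · (6e+08)³ / (1.46275e+06)² m³/s² ≈ 3.985e+15 m³/s² = 3.985 × 10^15 m³/s².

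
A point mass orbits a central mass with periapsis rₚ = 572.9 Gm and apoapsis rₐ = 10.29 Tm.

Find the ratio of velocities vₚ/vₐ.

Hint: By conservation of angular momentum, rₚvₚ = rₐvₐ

Convert to SI: rₚ = 572.9 Gm = 5.729e+11 m; rₐ = 10.29 Tm = 1.029e+13 m.
Conservation of angular momentum gives rₚvₚ = rₐvₐ, so vₚ/vₐ = rₐ/rₚ.
vₚ/vₐ = 1.029e+13 / 5.729e+11 ≈ 17.96.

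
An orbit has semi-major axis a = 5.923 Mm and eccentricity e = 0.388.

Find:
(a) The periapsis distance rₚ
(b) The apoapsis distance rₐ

Convert to SI: a = 5.923 Mm = 5.923e+06 m.
(a) rₚ = a(1 − e) = 5.923e+06 · (1 − 0.388) = 5.923e+06 · 0.612 ≈ 3.625e+06 m = 3.625 Mm.
(b) rₐ = a(1 + e) = 5.923e+06 · (1 + 0.388) = 5.923e+06 · 1.388 ≈ 8.221e+06 m = 8.221 Mm.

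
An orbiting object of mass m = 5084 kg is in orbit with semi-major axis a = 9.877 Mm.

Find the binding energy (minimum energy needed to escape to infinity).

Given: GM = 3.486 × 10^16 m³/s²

Convert to SI: a = 9.877 Mm = 9.877e+06 m.
Total orbital energy is E = −GMm/(2a); binding energy is E_bind = −E = GMm/(2a).
E_bind = 3.486e+16 · 5084 / (2 · 9.877e+06) J ≈ 8.972e+12 J = 8.972 TJ.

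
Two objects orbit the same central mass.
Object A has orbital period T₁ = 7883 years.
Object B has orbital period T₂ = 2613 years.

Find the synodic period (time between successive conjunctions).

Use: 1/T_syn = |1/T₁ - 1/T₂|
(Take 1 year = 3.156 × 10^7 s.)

Convert to SI: T₁ = 7883 years = 2.48787e+11 s; T₂ = 2613 years = 8.24663e+10 s.
T_syn = |T₁ · T₂ / (T₁ − T₂)|.
T_syn = |2.48787e+11 · 8.24663e+10 / (2.48787e+11 − 8.24663e+10)| s ≈ 1.234e+11 s = 3909 years.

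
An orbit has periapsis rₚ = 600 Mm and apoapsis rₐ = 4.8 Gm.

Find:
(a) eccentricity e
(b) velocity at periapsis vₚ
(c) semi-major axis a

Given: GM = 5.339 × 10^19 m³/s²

Convert to SI: rₚ = 600 Mm = 6e+08 m; rₐ = 4.8 Gm = 4.8e+09 m.
(a) e = (rₐ − rₚ)/(rₐ + rₚ) = (4.8e+09 − 6e+08)/(4.8e+09 + 6e+08) ≈ 0.7778
(b) With a = (rₚ + rₐ)/2 = 2.7e+09 m, vₚ = √(GM (2/rₚ − 1/a)) = √(5.339e+19 · (2/6e+08 − 1/2.7e+09)) m/s ≈ 3.977e+05 m/s
(c) a = (rₚ + rₐ)/2 = (6e+08 + 4.8e+09)/2 ≈ 2.7e+09 m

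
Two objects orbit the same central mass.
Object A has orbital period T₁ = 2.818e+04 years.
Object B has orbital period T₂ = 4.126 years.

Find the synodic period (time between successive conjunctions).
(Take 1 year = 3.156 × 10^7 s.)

Convert to SI: T₁ = 2.818e+04 years = 8.89361e+11 s; T₂ = 4.126 years = 1.30217e+08 s.
T_syn = |T₁ · T₂ / (T₁ − T₂)|.
T_syn = |8.89361e+11 · 1.30217e+08 / (8.89361e+11 − 1.30217e+08)| s ≈ 1.302e+08 s = 4.127 years.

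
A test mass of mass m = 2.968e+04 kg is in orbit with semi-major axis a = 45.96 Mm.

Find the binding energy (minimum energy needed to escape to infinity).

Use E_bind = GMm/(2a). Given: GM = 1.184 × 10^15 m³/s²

Convert to SI: a = 45.96 Mm = 4.596e+07 m.
Total orbital energy is E = −GMm/(2a); binding energy is E_bind = −E = GMm/(2a).
E_bind = 1.184e+15 · 2.968e+04 / (2 · 4.596e+07) J ≈ 3.823e+11 J = 382.3 GJ.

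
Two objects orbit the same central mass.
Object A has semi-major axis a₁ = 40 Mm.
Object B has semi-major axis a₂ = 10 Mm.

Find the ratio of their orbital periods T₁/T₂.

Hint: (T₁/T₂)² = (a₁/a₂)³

Convert to SI: a₁ = 40 Mm = 4e+07 m; a₂ = 10 Mm = 1e+07 m.
From Kepler's third law, (T₁/T₂)² = (a₁/a₂)³, so T₁/T₂ = (a₁/a₂)^(3/2).
a₁/a₂ = 4e+07 / 1e+07 = 4.
T₁/T₂ = (4)^(3/2) ≈ 8.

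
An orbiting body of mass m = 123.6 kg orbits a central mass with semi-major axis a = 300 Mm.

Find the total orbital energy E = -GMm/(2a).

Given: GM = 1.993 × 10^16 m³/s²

Convert to SI: a = 300 Mm = 3e+08 m.
E = −GMm / (2a).
E = −1.993e+16 · 123.6 / (2 · 3e+08) J ≈ -4.106e+09 J = -4.106 GJ.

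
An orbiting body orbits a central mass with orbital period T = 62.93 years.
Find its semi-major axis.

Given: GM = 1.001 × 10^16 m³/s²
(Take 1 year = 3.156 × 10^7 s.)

Convert to SI: T = 62.93 years = 1.98607e+09 s.
Invert Kepler's third law: a = (GM · T² / (4π²))^(1/3).
Substituting T = 1.98607e+09 s and GM = 1.001e+16 m³/s²:
a = (1.001e+16 · (1.98607e+09)² / (4π²))^(1/3) m
a ≈ 1e+11 m = 100 Gm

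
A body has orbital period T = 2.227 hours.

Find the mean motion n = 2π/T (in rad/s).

Convert to SI: T = 2.227 hours = 8017.2 s.
n = 2π / T.
n = 2π / 8017.2 s ≈ 0.0007837 rad/s.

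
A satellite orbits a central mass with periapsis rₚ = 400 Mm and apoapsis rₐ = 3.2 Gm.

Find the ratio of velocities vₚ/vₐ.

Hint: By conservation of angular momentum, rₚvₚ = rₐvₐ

Convert to SI: rₚ = 400 Mm = 4e+08 m; rₐ = 3.2 Gm = 3.2e+09 m.
Conservation of angular momentum gives rₚvₚ = rₐvₐ, so vₚ/vₐ = rₐ/rₚ.
vₚ/vₐ = 3.2e+09 / 4e+08 ≈ 8.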